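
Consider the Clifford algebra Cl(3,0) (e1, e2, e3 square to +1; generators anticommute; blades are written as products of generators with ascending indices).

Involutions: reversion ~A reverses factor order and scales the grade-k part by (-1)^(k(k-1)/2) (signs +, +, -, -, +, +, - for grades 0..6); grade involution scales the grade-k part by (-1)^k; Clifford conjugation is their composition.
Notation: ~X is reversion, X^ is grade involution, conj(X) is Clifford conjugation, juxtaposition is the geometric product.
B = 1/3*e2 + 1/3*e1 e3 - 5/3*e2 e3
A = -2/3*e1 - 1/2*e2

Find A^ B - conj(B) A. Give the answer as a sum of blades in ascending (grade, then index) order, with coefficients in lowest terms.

first term: 1/6 - 11/18*e3 + 2/9*e1 e2 - 23/18*e1 e2 e3
second term: 1/6 + 11/18*e3 - 2/9*e1 e2 - 23/18*e1 e2 e3
Answer: -11/9*e3 + 4/9*e1 e2


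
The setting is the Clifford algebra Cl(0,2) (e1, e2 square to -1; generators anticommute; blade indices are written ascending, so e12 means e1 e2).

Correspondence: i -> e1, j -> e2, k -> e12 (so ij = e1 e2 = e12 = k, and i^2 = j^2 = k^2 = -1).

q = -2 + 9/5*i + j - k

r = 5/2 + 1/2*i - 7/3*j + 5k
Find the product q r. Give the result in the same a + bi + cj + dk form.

In blades: q = -2 + 9/5*e1 + e2 - e12, r = 5/2 + 1/2*e1 - 7/3*e2 + 5*e12.
Distribute q over r term by term (generator squares from the signature, products reordered to ascending indices): (-2)*r = -5 - e1 + 14/3*e2 - 10*e12; (9/5*e1)*r = -9/10 + 9/2*e1 - 9*e2 - 21/5*e12; (e2)*r = 7/3 + 5*e1 + 5/2*e2 - 1/2*e12; (-e12)*r = 5 - 7/3*e1 - 1/2*e2 - 5/2*e12.
Sum: 43/30 + 37/6*e1 - 7/3*e2 - 86/5*e12; translating back through the correspondence:
Answer: 43/30 + 37/6*i - 7/3*j - 86/5*k


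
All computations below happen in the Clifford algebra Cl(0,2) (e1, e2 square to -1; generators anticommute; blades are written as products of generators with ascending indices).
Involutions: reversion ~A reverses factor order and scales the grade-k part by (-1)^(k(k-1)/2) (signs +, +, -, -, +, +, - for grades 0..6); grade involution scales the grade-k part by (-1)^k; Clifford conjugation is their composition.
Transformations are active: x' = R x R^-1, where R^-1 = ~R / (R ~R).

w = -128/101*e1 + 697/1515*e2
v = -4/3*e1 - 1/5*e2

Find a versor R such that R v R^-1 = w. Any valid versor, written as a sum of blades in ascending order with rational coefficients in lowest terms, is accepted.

R = v + w = -788/303*e1 + 394/1515*e2 works: the equal norms (-409/225) guarantee its sandwich swaps v into w.
Answer: -788/303*e1 + 394/1515*e2


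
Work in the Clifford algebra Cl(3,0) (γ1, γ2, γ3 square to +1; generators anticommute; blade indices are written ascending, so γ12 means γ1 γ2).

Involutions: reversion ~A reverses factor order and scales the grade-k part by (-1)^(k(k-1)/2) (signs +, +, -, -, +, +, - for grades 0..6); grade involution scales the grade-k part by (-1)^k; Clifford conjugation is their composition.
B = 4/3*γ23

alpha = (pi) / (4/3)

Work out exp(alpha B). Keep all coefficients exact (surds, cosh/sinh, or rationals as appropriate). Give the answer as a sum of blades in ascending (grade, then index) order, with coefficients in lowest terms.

B^2 = (4/3)^2*(γ23)^2 = 16/9*(-1) = -16/9 (a basis 2-blade squares to minus the product of its generators' squares).
B^2 = -16/9 — since the square is negative, the closed form is circular: l = 4/3, alpha*l = pi, so exp(alpha B) = cos(pi) + (sin(pi)/(4/3))*B = -1 + (0)*B.
Answer: -1


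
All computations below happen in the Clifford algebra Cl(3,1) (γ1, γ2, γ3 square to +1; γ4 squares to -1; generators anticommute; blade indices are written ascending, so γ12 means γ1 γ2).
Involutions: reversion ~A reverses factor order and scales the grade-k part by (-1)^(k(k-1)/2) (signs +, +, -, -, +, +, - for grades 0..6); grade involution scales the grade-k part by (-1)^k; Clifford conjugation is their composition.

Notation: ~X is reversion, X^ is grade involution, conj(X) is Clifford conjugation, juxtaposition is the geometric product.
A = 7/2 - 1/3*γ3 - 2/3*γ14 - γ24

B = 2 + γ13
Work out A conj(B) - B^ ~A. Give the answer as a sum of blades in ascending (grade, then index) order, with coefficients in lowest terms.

first term: 7 - 1/3*γ1 - 2/3*γ3 - 7/2*γ13 - 4/3*γ14 - 2*γ24 + 2/3*γ34 - γ1234
second term: 7 - 1/3*γ1 - 2/3*γ3 + 7/2*γ13 + 4/3*γ14 + 2*γ24 - 2/3*γ34 - γ1234
Answer: -7*γ13 - 8/3*γ14 - 4*γ24 + 4/3*γ34


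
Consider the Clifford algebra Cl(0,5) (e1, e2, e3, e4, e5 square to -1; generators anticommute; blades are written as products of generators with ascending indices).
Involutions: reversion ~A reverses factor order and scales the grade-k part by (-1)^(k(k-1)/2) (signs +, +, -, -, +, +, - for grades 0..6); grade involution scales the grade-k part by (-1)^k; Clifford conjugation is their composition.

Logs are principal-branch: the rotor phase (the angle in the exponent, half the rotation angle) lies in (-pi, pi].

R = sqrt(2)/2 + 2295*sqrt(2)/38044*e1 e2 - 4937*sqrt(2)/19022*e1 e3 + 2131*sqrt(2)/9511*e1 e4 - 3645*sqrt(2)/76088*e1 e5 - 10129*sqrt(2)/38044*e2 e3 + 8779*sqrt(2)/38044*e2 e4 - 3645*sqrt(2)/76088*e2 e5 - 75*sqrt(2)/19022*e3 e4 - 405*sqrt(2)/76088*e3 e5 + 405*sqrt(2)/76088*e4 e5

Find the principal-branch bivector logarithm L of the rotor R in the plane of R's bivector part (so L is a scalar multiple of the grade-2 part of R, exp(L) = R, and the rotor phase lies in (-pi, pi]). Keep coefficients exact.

The scalar part of R is sqrt(2)/2, which fixes the principal-branch rotor phase; the unit plane is then the bivector part divided by the sine of that phase, and L is that plane scaled by the phase.
Concretely: cos(phase) = sqrt(2)/2 gives phase = ±pi/4, and since phase/sin(phase) is even the sign is immaterial: L = (phase/sin(phase)) * <R>_2 = (sqrt(2)*pi/4) * <R>_2.
Answer: 2295*pi/76088*e1 e2 - 4937*pi/38044*e1 e3 + 2131*pi/19022*e1 e4 - 3645*pi/152176*e1 e5 - 10129*pi/76088*e2 e3 + 8779*pi/76088*e2 e4 - 3645*pi/152176*e2 e5 - 75*pi/38044*e3 e4 - 405*pi/152176*e3 e5 + 405*pi/152176*e4 e5


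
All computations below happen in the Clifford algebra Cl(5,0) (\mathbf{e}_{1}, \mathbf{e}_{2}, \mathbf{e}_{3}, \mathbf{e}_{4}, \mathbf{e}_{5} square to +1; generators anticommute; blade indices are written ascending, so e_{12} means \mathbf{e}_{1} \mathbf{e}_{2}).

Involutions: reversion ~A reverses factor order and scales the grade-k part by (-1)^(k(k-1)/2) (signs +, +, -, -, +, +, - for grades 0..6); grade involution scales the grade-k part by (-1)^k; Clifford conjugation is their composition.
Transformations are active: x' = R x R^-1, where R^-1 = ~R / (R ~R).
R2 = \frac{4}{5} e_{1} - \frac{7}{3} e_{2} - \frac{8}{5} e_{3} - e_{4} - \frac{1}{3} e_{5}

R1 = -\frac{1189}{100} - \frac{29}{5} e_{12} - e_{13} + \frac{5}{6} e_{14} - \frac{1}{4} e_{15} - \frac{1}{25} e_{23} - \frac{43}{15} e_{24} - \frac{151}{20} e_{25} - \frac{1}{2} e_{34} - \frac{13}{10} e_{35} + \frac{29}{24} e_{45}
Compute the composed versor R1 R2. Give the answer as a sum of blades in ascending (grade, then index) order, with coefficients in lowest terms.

Distribute over the terms of R2 (each basis-blade product reordered to ascending indices, repeated generators contracted through their squares):
R1 (\frac{4}{5} e_{1}) = -\frac{1189}{125} e_{1} + \frac{116}{25} e_{2} + \frac{4}{5} e_{3} - \frac{2}{3} e_{4} + \frac{1}{5} e_{5} - \frac{4}{125} e_{123} - \frac{172}{75} e_{124} - \frac{151}{25} e_{125} - \frac{2}{5} e_{134} - \frac{26}{25} e_{135} + \frac{29}{30} e_{145}
R1 (-\frac{7}{3} e_{2}) = \frac{203}{15} e_{1} + \frac{8323}{300} e_{2} - \frac{7}{75} e_{3} - \frac{301}{45} e_{4} - \frac{1057}{60} e_{5} - \frac{7}{3} e_{123} + \frac{35}{18} e_{124} - \frac{7}{12} e_{125} + \frac{7}{6} e_{234} + \frac{91}{30} e_{235} - \frac{203}{72} e_{245}
R1 (-\frac{8}{5} e_{3}) = \frac{8}{5} e_{1} + \frac{8}{125} e_{2} + \frac{2378}{125} e_{3} - \frac{4}{5} e_{4} - \frac{52}{25} e_{5} + \frac{232}{25} e_{123} + \frac{4}{3} e_{134} - \frac{2}{5} e_{135} - \frac{344}{75} e_{234} - \frac{302}{25} e_{235} - \frac{29}{15} e_{345}
R1 (-e_{4}) = -\frac{5}{6} e_{1} + \frac{43}{15} e_{2} + \frac{1}{2} e_{3} + \frac{1189}{100} e_{4} + \frac{29}{24} e_{5} + \frac{29}{5} e_{124} + e_{134} - \frac{1}{4} e_{145} + \frac{1}{25} e_{234} - \frac{151}{20} e_{245} - \frac{13}{10} e_{345}
R1 (-\frac{1}{3} e_{5}) = \frac{1}{12} e_{1} + \frac{151}{60} e_{2} + \frac{13}{30} e_{3} - \frac{29}{72} e_{4} + \frac{1189}{300} e_{5} + \frac{29}{15} e_{125} + \frac{1}{3} e_{135} - \frac{5}{18} e_{145} + \frac{1}{75} e_{235} + \frac{43}{45} e_{245} + \frac{1}{6} e_{345}
Summing the partial products and collecting blades:
Answer: \frac{7307}{1500} e_{1} + \frac{28373}{750} e_{2} + \frac{2583}{125} e_{3} + \frac{1999}{600} e_{4} - \frac{573}{40} e_{5} + \frac{2593}{375} e_{123} + \frac{2453}{450} e_{124} - \frac{469}{100} e_{125} + \frac{29}{15} e_{134} - \frac{83}{75} e_{135} + \frac{79}{180} e_{145} - \frac{169}{50} e_{234} - \frac{271}{30} e_{235} - \frac{3389}{360} e_{245} - \frac{46}{15} e_{345}


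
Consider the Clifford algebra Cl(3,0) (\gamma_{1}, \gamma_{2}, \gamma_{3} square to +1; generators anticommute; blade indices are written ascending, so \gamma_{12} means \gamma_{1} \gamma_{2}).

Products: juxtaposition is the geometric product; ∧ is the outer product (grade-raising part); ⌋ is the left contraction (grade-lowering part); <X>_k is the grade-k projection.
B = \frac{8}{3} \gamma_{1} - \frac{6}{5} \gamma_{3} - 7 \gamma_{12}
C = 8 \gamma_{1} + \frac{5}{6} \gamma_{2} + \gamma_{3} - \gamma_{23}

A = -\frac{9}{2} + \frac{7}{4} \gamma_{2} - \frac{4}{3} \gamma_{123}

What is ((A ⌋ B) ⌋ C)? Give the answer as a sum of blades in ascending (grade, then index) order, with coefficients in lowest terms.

step 1: \frac{1}{4} \gamma_{1} + \frac{27}{5} \gamma_{3} + \frac{63}{2} \gamma_{12}
step 2: \frac{37}{5} + \frac{27}{5} \gamma_{2}
Answer: \frac{37}{5} + \frac{27}{5} \gamma_{2}


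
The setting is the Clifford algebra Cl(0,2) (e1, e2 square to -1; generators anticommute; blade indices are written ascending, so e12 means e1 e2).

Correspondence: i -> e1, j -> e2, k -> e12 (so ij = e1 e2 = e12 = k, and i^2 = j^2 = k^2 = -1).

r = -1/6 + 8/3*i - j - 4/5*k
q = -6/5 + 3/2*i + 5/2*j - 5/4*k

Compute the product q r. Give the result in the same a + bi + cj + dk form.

In blades: q = -6/5 + 3/2*e1 + 5/2*e2 - 5/4*e12, r = -1/6 + 8/3*e1 - e2 - 4/5*e12.
Distribute q over r term by term (generator squares from the signature, products reordered to ascending indices): (-6/5)*r = 1/5 - 16/5*e1 + 6/5*e2 + 24/25*e12; (3/2*e1)*r = -4 - 1/4*e1 + 6/5*e2 - 3/2*e12; (5/2*e2)*r = 5/2 - 2*e1 - 5/12*e2 - 20/3*e12; (-5/4*e12)*r = -1 - 5/4*e1 - 10/3*e2 + 5/24*e12.
Sum: -23/10 - 67/10*e1 - 27/20*e2 - 4199/600*e12; translating back through the correspondence:
Answer: -23/10 - 67/10*i - 27/20*j - 4199/600*k


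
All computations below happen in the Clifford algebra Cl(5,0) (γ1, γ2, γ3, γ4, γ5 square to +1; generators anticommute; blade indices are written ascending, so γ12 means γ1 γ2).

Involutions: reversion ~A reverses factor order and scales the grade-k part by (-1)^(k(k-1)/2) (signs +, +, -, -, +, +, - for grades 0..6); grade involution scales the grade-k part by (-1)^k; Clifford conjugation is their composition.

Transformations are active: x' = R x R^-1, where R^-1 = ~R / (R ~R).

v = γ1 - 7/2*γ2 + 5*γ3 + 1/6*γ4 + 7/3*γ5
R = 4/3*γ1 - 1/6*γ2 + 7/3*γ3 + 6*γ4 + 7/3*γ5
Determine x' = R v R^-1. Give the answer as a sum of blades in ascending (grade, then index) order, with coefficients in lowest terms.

~R = 4/3*γ1 - 1/6*γ2 + 7/3*γ3 + 6*γ4 + 7/3*γ5, and R ~R = 1753/36, so R^-1 = ~R / (1753/36).
R v = 721/36 - 9/2*γ12 + 13/3*γ13 - 52/9*γ14 + 7/9*γ15 + 22/3*γ23 + 755/36*γ24 + 70/9*γ25 - 533/18*γ34 - 56/9*γ35 + 245/18*γ45
Answer: 509/5259*γ1 + 35371/10518*γ2 - 16201/5259*γ3 + 50159/10518*γ4 - 2177/5259*γ5


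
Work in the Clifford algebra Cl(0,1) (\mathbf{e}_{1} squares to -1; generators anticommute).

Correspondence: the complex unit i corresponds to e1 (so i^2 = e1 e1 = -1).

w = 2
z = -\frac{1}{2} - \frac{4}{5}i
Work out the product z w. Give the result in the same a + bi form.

In blades: z = -\frac{1}{2} - \frac{4}{5} e_{1}, w = 2.
Distribute z over w term by term (generator squares from the signature, products reordered to ascending indices): (-\frac{1}{2})*w = -1; (-\frac{4}{5} e_{1})*w = -\frac{8}{5} e_{1}.
Sum: -1 - \frac{8}{5} e_{1}; translating back through the correspondence:
Answer: -1 - \frac{8}{5}i


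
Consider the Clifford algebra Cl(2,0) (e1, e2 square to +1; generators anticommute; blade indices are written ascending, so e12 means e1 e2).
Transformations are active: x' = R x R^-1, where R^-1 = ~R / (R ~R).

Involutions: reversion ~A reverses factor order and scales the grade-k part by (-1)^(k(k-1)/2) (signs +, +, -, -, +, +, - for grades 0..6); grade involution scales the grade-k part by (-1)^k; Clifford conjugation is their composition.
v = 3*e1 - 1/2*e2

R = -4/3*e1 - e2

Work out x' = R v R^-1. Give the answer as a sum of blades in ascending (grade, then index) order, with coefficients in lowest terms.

~R = -4/3*e1 - e2, and R ~R = 25/9, so R^-1 = ~R / (25/9).
R v = -7/2 + 11/3*e12
Answer: 9/25*e1 + 151/50*e2


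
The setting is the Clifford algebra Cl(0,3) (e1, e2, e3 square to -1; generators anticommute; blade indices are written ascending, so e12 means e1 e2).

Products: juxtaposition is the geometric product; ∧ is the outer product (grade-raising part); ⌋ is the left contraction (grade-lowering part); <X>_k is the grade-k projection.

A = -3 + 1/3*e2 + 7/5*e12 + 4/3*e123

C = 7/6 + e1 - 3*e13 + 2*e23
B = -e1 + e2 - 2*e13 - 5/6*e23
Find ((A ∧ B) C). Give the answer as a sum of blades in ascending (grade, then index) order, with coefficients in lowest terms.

step 1: 3*e1 - 3*e2 + 1/3*e12 + 6*e13 + 5/2*e23 + 2/3*e123
step 2: 10 + 13/6*e1 - 31/6*e2 + 21*e3 + 206/9*e12 + 19/3*e13 + 5/4*e23 + 5/18*e123
Answer: 10 + 13/6*e1 - 31/6*e2 + 21*e3 + 206/9*e12 + 19/3*e13 + 5/4*e23 + 5/18*e123


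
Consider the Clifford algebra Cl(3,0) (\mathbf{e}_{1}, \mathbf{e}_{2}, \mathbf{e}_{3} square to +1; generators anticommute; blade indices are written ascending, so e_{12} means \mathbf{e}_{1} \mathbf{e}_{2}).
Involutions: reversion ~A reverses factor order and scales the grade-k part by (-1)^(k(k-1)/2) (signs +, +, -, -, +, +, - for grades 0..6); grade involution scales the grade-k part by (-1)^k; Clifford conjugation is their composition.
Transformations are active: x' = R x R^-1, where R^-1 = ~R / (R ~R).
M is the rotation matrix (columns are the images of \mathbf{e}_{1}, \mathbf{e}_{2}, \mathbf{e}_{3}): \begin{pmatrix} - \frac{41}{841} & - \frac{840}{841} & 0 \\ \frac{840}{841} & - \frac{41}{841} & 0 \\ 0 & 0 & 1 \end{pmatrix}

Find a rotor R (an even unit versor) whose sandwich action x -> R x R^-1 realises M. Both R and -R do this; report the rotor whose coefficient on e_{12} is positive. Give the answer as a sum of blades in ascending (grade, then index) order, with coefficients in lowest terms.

Method: write R = a + b12*e_{12} + b13*e_{13} + b23*e_{23} with a^2 + b12^2 + b13^2 + b23^2 = 1 (so R^-1 = ~R). Expanding the columns R e_j ~R gives tr M = 4a^2 - 1 and, from the antisymmetric part, M21 - M12 = -4a*b12, M13 - M31 = 4a*b13, M32 - M23 = -4a*b23.
Here tr M = \frac{759}{841}, so a^2 = (1 + tr M)/4 = \frac{400}{841} and a = ±\frac{20}{29}. Taking a = \frac{20}{29}: M21 - M12 = \frac{1680}{841}, M13 - M31 = 0, M32 - M23 = 0, giving b12 = -\frac{21}{29}, b13 = 0, b23 = 0, i.e. R = \frac{20}{29} - \frac{21}{29} e_{12}.
Its e_{12} coefficient is negative, so report the other preimage -R.
Answer: -\frac{20}{29} + \frac{21}{29} e_{12}. Uniqueness: Spin(3) -> SO(3) maps R and -R to the same rotation of trace \frac{759}{841}; fixing the sign of the e_{12} coefficient removes the ambiguity.


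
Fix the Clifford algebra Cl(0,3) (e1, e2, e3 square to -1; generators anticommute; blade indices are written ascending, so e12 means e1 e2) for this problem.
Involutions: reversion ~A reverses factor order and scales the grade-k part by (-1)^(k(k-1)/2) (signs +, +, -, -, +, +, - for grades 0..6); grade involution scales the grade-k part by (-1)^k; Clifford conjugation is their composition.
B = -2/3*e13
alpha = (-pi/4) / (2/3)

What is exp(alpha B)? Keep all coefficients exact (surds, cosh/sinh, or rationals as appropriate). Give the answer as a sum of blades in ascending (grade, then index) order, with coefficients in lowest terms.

B^2 = (-2/3)^2*(e13)^2 = 4/9*(-1) = -4/9 (a basis 2-blade squares to minus the product of its generators' squares).
B^2 = -4/9 — a negative square means the series sums to a rotation: l = 2/3, alpha*l = -pi/4, so exp(alpha B) = cos(-pi/4) + (sin(-pi/4)/(2/3))*B = sqrt(2)/2 + (-3*sqrt(2)/4)*B.
Answer: sqrt(2)/2 + sqrt(2)/2*e13


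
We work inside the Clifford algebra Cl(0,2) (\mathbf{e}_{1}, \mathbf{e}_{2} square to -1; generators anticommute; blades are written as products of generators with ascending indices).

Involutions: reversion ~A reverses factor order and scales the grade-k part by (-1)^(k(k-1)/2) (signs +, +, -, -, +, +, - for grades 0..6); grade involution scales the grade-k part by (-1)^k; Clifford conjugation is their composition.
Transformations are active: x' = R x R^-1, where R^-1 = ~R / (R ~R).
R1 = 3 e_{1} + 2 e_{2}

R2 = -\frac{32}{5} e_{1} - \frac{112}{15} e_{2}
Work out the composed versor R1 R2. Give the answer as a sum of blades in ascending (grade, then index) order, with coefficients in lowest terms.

Distribute over the terms of R1 (each basis-blade product reordered to ascending indices, repeated generators contracted through their squares):
(3 e_{1}) R2 = \frac{96}{5} - \frac{112}{5} e_{1} e_{2}
(2 e_{2}) R2 = \frac{224}{15} + \frac{64}{5} e_{1} e_{2}
Summing the partial products and collecting blades:
Answer: \frac{512}{15} - \frac{48}{5} e_{1} e_{2}


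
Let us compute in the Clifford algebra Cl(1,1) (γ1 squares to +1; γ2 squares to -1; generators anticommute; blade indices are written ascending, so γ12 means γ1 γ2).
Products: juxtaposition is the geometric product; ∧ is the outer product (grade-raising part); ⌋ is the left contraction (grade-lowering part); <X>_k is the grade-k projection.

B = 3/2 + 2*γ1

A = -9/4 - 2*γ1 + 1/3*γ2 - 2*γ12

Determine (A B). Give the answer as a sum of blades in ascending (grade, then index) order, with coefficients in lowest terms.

step 1: -59/8 - 15/2*γ1 + 9/2*γ2 - 11/3*γ12
Answer: -59/8 - 15/2*γ1 + 9/2*γ2 - 11/3*γ12


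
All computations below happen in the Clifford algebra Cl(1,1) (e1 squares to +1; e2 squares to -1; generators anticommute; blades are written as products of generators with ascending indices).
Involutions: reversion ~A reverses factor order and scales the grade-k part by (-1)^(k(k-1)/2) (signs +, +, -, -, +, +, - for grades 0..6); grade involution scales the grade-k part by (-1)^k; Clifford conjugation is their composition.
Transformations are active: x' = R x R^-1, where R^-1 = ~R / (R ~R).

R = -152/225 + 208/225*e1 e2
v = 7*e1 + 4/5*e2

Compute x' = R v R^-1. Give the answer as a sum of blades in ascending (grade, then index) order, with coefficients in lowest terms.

~R = -152/225 - 208/225*e1 e2, and R ~R = -448/1125, so R^-1 = ~R / (-448/1125).
R v = -6152/1125*e1 - 7888/1125*e2
Answer: -40247/1575*e1 - 38728/1575*e2


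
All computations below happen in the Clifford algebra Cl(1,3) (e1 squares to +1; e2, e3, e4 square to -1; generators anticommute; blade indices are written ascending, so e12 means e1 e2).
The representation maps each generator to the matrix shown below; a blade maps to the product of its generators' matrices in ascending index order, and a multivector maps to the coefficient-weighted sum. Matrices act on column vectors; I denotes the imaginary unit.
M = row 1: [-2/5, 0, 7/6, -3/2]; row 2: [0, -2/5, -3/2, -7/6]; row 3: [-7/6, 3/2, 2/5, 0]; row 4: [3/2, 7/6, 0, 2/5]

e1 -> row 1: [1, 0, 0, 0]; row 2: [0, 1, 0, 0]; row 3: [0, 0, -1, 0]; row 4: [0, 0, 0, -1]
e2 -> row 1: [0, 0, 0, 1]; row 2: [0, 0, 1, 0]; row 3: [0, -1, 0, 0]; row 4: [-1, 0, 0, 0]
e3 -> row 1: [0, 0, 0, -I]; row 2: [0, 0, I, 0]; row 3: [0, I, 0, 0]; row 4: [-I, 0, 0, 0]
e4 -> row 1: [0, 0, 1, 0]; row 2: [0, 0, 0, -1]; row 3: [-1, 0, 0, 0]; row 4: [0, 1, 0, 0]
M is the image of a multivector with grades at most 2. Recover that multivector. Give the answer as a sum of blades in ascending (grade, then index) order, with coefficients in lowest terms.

Method: the blade images are trace-orthogonal — tr(rho(e_A) rho(e_B)^-1) = 4 if A = B and 0 otherwise — and rho(e_A)^-1 = (e_A)^2 * rho(e_A) with (e_A)^2 = +1 or -1, so the coefficient of e_A in the preimage is (e_A)^2 * tr(M rho(e_A))/4.
Nonzero projections over blades of grade <= 2: e1: (e1)^2 = +1, tr(M rho(e1)) = -8/5, coefficient -2/5; e2: (e2)^2 = -1, tr(M rho(e2)) = 6, coefficient -3/2; e4: (e4)^2 = -1, tr(M rho(e4)) = -14/3, coefficient 7/6. Every other blade of grade <= 2 projects to 0.
Answer: -2/5*e1 - 3/2*e2 + 7/6*e4


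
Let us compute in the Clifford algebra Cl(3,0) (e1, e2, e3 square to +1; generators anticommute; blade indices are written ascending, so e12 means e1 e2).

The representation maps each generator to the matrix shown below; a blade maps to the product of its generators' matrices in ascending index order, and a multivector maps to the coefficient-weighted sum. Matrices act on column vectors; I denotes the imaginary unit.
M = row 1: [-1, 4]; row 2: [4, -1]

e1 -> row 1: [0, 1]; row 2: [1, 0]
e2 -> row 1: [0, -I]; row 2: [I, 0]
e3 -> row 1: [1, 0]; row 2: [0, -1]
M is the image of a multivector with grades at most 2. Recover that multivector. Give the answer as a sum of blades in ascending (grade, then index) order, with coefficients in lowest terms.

Method: 1, rho(e1), rho(e2), rho(e3) form a trace-orthogonal basis of the 2x2 complex matrices (tr(X Y) = 2 if X = Y, else 0), so M = m0*1 + m1*rho(e1) + m2*rho(e2) + m3*rho(e3) with m0 = tr(M)/2 = -1, m1 = tr(M rho(e1))/2 = 4, m2 = tr(M rho(e2))/2 = 0, m3 = tr(M rho(e3))/2 = 0.
Multiplying table entries, the bivector images are rho(e12) = I*rho(e3), rho(e13) = -I*rho(e2), rho(e23) = I*rho(e1); with real blade coefficients the real parts of m0..m3 are the coefficients of 1, e1, e2, e3 and the imaginary parts give the bivectors (e23: Im m1, e13: -Im m2, e12: Im m3).
Answer: -1 + 4*e1


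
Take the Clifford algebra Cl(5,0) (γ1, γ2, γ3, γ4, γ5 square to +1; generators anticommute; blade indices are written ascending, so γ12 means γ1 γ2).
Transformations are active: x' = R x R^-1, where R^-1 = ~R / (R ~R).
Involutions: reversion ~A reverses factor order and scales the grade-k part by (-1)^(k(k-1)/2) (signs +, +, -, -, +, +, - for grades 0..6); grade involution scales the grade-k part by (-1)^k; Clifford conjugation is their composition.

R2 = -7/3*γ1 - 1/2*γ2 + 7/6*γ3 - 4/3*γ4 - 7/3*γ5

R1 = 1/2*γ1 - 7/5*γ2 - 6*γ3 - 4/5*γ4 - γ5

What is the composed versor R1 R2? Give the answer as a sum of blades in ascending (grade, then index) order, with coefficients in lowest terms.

Distribute over the terms of R1 (each basis-blade product reordered to ascending indices, repeated generators contracted through their squares):
(1/2*γ1) R2 = -7/6 - 1/4*γ12 + 7/12*γ13 - 2/3*γ14 - 7/6*γ15
(-7/5*γ2) R2 = 7/10 - 49/15*γ12 - 49/30*γ23 + 28/15*γ24 + 49/15*γ25
(-6*γ3) R2 = -7 - 14*γ13 - 3*γ23 + 8*γ34 + 14*γ35
(-4/5*γ4) R2 = 16/15 - 28/15*γ14 - 2/5*γ24 + 14/15*γ34 + 28/15*γ45
(-γ5) R2 = 7/3 - 7/3*γ15 - 1/2*γ25 + 7/6*γ35 - 4/3*γ45
Summing the partial products and collecting blades:
Answer: -61/15 - 211/60*γ12 - 161/12*γ13 - 38/15*γ14 - 7/2*γ15 - 139/30*γ23 + 22/15*γ24 + 83/30*γ25 + 134/15*γ34 + 91/6*γ35 + 8/15*γ45


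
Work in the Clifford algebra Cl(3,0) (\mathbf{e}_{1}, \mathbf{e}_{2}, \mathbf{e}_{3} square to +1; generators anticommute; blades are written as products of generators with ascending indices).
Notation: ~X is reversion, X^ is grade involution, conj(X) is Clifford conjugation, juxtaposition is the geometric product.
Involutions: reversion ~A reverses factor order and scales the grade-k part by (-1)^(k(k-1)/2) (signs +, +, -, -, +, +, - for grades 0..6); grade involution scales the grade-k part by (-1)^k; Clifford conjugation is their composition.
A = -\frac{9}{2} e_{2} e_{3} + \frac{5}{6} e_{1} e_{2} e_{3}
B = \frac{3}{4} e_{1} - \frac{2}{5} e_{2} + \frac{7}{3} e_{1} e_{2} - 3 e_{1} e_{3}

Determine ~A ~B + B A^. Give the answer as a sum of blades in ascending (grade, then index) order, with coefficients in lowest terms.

first term: -\frac{5}{2} e_{2} - \frac{13}{90} e_{3} + \frac{27}{2} e_{1} e_{2} + \frac{61}{6} e_{1} e_{3} - \frac{5}{8} e_{2} e_{3} + \frac{27}{8} e_{1} e_{2} e_{3}
second term: \frac{5}{2} e_{2} + \frac{337}{90} e_{3} - \frac{27}{2} e_{1} e_{2} - \frac{65}{6} e_{1} e_{3} - \frac{5}{8} e_{2} e_{3} - \frac{27}{8} e_{1} e_{2} e_{3}
Answer: \frac{18}{5} e_{3} - \frac{2}{3} e_{1} e_{3} - \frac{5}{4} e_{2} e_{3}


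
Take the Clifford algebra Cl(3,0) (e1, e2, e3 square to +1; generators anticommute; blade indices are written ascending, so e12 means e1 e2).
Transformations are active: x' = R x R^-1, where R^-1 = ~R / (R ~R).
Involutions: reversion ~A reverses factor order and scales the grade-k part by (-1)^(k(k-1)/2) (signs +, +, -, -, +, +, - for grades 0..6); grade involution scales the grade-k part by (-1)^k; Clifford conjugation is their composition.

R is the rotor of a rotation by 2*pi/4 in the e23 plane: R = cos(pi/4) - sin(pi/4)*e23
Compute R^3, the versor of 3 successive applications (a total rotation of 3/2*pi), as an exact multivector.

Because a rotor carries half the rotation angle, composing 3 copies of this e23-plane rotor multiplies the phase: 3*(pi/4) = 3*pi/4, hence R^3 = cos(3*pi/4) - sin(3*pi/4)*e23.
cos(3*pi/4) = -sqrt(2)/2 and sin(3*pi/4) = sqrt(2)/2, so R^3 = -sqrt(2)/2 - sqrt(2)/2*e23. The net rotation is 3/2*pi; the rotor keeps the half-angle phase exactly.
Answer: -sqrt(2)/2 - sqrt(2)/2*e23


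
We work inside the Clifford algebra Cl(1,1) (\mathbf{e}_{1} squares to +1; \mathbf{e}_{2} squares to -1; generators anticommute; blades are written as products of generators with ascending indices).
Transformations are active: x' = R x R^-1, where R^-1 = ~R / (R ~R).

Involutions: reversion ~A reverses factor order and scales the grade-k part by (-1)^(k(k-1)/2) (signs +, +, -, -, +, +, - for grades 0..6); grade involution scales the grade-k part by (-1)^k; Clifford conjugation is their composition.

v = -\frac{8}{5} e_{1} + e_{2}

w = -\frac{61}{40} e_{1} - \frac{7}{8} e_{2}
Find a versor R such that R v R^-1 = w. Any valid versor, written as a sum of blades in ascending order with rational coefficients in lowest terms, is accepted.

Reasoning: v^2 = w^2 = \frac{39}{25} since conjugation preserves the quadratic form; R = v + w = -\frac{25}{8} e_{1} + \frac{1}{8} e_{2} is then valid when invertible, keeping its own part and reversing (v - w)/2.
Answer: -\frac{25}{8} e_{1} + \frac{1}{8} e_{2}


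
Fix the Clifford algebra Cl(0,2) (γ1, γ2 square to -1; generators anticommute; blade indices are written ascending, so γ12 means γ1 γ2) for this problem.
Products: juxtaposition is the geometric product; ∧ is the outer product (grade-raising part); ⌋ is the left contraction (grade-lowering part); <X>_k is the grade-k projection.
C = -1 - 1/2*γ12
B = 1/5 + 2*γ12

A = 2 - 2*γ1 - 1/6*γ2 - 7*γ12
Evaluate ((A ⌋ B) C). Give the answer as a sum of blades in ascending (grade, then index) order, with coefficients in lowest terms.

step 1: 72/5 - 1/3*γ1 + 4*γ2 + 4*γ12
step 2: -62/5 - 5/3*γ1 - 25/6*γ2 - 56/5*γ12
Answer: -62/5 - 5/3*γ1 - 25/6*γ2 - 56/5*γ12


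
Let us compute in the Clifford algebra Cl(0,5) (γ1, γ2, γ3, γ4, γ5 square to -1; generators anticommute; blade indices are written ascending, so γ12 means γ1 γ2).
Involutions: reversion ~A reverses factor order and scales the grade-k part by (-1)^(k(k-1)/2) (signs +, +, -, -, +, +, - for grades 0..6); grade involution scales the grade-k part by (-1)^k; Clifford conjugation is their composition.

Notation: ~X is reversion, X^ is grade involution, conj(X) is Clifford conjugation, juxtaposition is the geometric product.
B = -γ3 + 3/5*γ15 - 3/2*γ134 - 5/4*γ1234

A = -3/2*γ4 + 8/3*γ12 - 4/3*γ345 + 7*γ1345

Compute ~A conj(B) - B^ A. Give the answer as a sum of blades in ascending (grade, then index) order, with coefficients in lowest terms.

first term: 21/2*γ5 - 9/4*γ13 - 2*γ15 - 143/20*γ25 + 71/30*γ34 - 4/3*γ45 - 19/24*γ123 + 5/3*γ125 - 4/5*γ134 - 79/10*γ145 + 4*γ234
second term: 21/2*γ5 + 9/4*γ13 + 2*γ15 + 143/20*γ25 - 71/30*γ34 + 4/3*γ45 + 19/24*γ123 - 5/3*γ125 + 4/5*γ134 + 79/10*γ145 - 4*γ234
Answer: -9/2*γ13 - 4*γ15 - 143/10*γ25 + 71/15*γ34 - 8/3*γ45 - 19/12*γ123 + 10/3*γ125 - 8/5*γ134 - 79/5*γ145 + 8*γ234


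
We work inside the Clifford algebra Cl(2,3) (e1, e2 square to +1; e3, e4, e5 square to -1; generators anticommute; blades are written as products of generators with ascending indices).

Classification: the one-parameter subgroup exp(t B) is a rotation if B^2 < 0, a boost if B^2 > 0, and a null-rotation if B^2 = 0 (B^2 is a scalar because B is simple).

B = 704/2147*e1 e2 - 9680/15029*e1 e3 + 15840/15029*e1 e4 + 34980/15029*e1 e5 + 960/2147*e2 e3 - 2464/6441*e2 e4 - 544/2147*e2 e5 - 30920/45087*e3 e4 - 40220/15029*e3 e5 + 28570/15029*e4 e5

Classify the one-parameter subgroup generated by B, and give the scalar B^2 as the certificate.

B^2 term by term: the squares give (704/2147)^2*(e1 e2)^2 + (-9680/15029)^2*(e1 e3)^2 + (15840/15029)^2*(e1 e4)^2 + (34980/15029)^2*(e1 e5)^2 + (960/2147)^2*(e2 e3)^2 + (-2464/6441)^2*(e2 e4)^2 + (-544/2147)^2*(e2 e5)^2 + (-30920/45087)^2*(e3 e4)^2 + (-40220/15029)^2*(e3 e5)^2 + (28570/15029)^2*(e4 e5)^2 = 495616/4609609*(-1) + 93702400/225870841*(+1) + 250905600/225870841*(+1) + 1223600400/225870841*(+1) + 921600/4609609*(+1) + 6071296/41486481*(+1) + 295936/4609609*(+1) + 956046400/2032837569*(-1) + 1617648400/225870841*(-1) + 816244900/225870841*(-1) = -4 (each basis 2-blade squares to minus the product of its generators' squares); cross terms between blades sharing an index anticommute and cancel; the commuting (index-disjoint) pairs give grade-4 terms 2*c*c'*(blade product), which cancel blade by blade — e1 e2 e3 e4: -43535360/96801789 - 6814720/13828827 + 30412800/32267263 = 0; e1 e2 e3 e5: -56629760/32267263 - 10531840/32267263 + 67161600/32267263 = 0; e1 e2 e4 e5: 40226560/32267263 + 17233920/32267263 - 8208640/4609609 = 0; e1 e3 e4 e5: -553115200/225870841 + 1274169600/225870841 - 721054400/225870841 = 0; e2 e3 e4 e5: 54854400/32267263 - 28314880/13828827 + 33640960/96801789 = 0 — confirming B is simple. So B^2 = -4.
Answer: rotation, certificate B^2 = -4. Note: conjugating B changes its blade decomposition but never the scalar B^2 = -4, whose sign settles the classification.


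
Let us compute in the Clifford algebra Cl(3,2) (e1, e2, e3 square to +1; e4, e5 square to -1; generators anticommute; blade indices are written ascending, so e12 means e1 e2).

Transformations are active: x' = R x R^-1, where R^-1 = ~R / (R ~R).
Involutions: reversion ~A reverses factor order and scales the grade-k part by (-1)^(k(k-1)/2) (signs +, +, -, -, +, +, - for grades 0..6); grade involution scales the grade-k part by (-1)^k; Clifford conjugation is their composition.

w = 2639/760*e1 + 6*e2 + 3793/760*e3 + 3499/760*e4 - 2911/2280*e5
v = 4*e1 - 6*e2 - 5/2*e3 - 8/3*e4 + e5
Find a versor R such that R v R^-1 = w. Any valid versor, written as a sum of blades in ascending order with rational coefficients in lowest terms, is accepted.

R = v + w = 5679/760*e1 + 1893/760*e3 + 4417/2280*e4 - 631/2280*e5 works: the equal norms (1805/36) guarantee its sandwich swaps v into w.
Answer: 5679/760*e1 + 1893/760*e3 + 4417/2280*e4 - 631/2280*e5


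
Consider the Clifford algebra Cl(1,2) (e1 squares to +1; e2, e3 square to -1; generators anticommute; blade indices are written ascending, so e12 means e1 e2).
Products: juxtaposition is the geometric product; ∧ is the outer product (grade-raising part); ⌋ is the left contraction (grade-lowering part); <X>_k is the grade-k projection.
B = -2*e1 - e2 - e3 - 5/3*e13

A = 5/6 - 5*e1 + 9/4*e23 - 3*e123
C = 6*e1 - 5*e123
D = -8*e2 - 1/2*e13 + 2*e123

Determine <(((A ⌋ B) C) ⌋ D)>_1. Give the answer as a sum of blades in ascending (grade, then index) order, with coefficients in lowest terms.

step 1: 10 - 5/3*e1 - 5/6*e2 + 15/2*e3 - 25/18*e13
step 2: -10 + 60*e1 - 125/18*e2 + 25/3*e3 + 85/2*e12 - 245/6*e13 + 25/3*e23 - 50*e123
step 3: 2335/36 - 125/6*e1 + 485/3*e2 + 55*e3 - 50/3*e12 - 80/9*e13 + 120*e23 - 20*e123
step 4: -125/6*e1 + 485/3*e2 + 55*e3
Answer: -125/6*e1 + 485/3*e2 + 55*e3


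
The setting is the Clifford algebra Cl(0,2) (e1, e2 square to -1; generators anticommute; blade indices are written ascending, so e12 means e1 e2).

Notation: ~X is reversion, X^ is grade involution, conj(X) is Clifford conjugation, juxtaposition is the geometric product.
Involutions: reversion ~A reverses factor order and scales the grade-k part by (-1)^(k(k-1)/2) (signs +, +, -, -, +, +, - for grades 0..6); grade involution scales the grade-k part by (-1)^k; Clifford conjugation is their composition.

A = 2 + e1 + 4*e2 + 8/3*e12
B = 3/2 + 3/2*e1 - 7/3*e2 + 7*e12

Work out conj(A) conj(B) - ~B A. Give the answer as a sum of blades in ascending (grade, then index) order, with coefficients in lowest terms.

first term: -47/6 + 535/18*e1 - 13/3*e2 - 79/3*e12
second term: 59/2 + 473/18*e1 - 29/3*e2 - 5/3*e12
Answer: -112/3 + 31/9*e1 + 16/3*e2 - 74/3*e12


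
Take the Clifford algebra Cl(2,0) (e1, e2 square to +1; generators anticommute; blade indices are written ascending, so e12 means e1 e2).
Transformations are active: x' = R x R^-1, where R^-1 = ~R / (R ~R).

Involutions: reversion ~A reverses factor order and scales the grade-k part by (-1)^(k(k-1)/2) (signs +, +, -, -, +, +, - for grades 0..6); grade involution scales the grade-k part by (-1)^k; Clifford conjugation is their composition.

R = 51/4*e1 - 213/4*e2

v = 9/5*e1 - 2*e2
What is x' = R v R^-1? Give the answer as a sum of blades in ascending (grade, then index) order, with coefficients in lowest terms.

~R = 51/4*e1 - 213/4*e2, and R ~R = 23985/8, so R^-1 = ~R / (23985/8).
R v = 2589/20 + 1407/20*e12
Answer: -9314/13325*e1 - 34623/13325*e2


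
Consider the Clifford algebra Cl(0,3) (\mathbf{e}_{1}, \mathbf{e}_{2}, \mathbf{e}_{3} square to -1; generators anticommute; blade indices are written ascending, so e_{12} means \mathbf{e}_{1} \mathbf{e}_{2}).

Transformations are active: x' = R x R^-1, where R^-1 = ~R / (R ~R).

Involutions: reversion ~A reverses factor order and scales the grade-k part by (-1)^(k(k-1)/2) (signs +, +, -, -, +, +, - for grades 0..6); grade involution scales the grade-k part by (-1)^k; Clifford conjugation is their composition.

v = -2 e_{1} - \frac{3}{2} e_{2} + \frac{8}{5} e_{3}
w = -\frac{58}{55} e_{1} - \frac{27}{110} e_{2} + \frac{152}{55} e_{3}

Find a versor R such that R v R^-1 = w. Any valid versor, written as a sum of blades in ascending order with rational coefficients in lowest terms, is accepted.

Why this works: both vectors square to -\frac{881}{100}, so q(v) = q(w) and R = v + w = -\frac{168}{55} e_{1} - \frac{96}{55} e_{2} + \frac{48}{11} e_{3} carries v to w — its own direction survives, the complement (v - w)/2 flips.
Answer: -\frac{168}{55} e_{1} - \frac{96}{55} e_{2} + \frac{48}{11} e_{3}


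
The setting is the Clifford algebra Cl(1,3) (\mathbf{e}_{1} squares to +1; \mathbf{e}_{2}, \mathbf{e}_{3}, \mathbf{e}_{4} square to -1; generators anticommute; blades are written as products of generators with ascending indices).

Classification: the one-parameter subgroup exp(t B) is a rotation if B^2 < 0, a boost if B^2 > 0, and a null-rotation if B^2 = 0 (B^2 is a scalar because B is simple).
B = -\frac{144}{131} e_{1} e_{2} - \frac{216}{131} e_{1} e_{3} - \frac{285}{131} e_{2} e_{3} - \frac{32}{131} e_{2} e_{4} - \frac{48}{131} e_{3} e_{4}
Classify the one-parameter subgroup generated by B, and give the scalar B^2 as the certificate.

B^2 term by term: the squares give (-\frac{144}{131})^2*(e_{1} e_{2})^2 + (-\frac{216}{131})^2*(e_{1} e_{3})^2 + (-\frac{285}{131})^2*(e_{2} e_{3})^2 + (-\frac{32}{131})^2*(e_{2} e_{4})^2 + (-\frac{48}{131})^2*(e_{3} e_{4})^2 = \frac{20736}{17161}*(+1) + \frac{46656}{17161}*(+1) + \frac{81225}{17161}*(-1) + \frac{1024}{17161}*(-1) + \frac{2304}{17161}*(-1) = -1 (each basis 2-blade squares to minus the product of its generators' squares); cross terms between blades sharing an index anticommute and cancel; the commuting (index-disjoint) pairs give grade-4 terms 2*c*c'*(blade product), which cancel blade by blade — e_{1} e_{2} e_{3} e_{4}: \frac{13824}{17161} - \frac{13824}{17161} = 0 — confirming B is simple. So B^2 = -1.
Answer: rotation, certificate B^2 = -1. No conjugation can change B^2 = -1; the sign gives the class.


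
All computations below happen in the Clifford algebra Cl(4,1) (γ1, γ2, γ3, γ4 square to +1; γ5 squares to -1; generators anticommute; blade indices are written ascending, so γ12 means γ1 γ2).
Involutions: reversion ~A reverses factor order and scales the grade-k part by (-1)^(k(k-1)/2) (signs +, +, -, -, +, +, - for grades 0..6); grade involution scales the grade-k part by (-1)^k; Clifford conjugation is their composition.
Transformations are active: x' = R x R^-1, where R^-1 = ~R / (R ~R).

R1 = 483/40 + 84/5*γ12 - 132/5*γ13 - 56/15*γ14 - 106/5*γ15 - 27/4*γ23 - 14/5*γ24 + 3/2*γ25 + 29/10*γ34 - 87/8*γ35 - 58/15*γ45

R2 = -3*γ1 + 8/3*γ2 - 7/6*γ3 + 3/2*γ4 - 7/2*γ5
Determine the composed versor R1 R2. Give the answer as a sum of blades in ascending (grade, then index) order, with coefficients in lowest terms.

Distribute over the terms of R2 (each basis-blade product reordered to ascending indices, repeated generators contracted through their squares):
R1 (-3*γ1) = -1449/40*γ1 + 252/5*γ2 - 396/5*γ3 - 56/5*γ4 - 318/5*γ5 + 81/4*γ123 + 42/5*γ124 - 9/2*γ125 - 87/10*γ134 + 261/8*γ135 + 58/5*γ145
R1 (8/3*γ2) = 224/5*γ1 + 161/5*γ2 + 18*γ3 + 112/15*γ4 - 4*γ5 + 352/5*γ123 + 448/45*γ124 + 848/15*γ125 + 116/15*γ234 - 29*γ235 - 464/45*γ245
R1 (-7/6*γ3) = 154/5*γ1 + 63/8*γ2 - 1127/80*γ3 + 203/60*γ4 - 203/16*γ5 - 98/5*γ123 - 196/45*γ134 - 371/15*γ135 - 49/15*γ234 + 7/4*γ235 + 203/45*γ345
R1 (3/2*γ4) = -28/5*γ1 - 21/5*γ2 + 87/20*γ3 + 1449/80*γ4 + 29/5*γ5 + 126/5*γ124 - 198/5*γ134 + 159/5*γ145 - 81/8*γ234 - 9/4*γ245 + 261/16*γ345
R1 (-7/2*γ5) = -371/5*γ1 + 21/4*γ2 - 609/16*γ3 - 203/15*γ4 - 3381/80*γ5 - 294/5*γ125 + 462/5*γ135 + 196/15*γ145 + 189/8*γ235 + 49/5*γ245 - 203/20*γ345
Summing the partial products and collecting blades:
Answer: -1617/40*γ1 + 3661/40*γ2 - 109*γ3 + 203/48*γ4 - 467/4*γ5 + 1421/20*γ123 + 392/9*γ124 - 203/30*γ125 - 4739/90*γ134 + 2407/24*γ135 + 847/15*γ145 - 679/120*γ234 - 29/8*γ235 - 497/180*γ245 + 1537/144*γ345


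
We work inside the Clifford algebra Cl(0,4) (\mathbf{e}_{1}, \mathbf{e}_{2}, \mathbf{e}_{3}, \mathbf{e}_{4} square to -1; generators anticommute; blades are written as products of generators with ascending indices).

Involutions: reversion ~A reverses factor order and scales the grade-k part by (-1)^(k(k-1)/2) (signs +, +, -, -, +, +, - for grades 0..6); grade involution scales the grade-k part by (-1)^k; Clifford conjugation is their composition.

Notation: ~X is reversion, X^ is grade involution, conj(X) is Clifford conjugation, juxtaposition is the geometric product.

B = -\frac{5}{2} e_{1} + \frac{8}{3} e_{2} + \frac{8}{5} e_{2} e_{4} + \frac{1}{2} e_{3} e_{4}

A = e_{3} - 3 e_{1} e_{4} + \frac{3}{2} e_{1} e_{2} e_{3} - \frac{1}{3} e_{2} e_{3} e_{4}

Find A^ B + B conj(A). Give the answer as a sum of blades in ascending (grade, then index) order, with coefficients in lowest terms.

first term: -\frac{1}{6} e_{2} + \frac{8}{15} e_{3} + 8 e_{4} - \frac{24}{5} e_{1} e_{2} - 8 e_{1} e_{3} - \frac{13}{12} e_{2} e_{3} - \frac{8}{9} e_{3} e_{4} + \frac{35}{4} e_{1} e_{2} e_{4} - \frac{12}{5} e_{1} e_{3} e_{4} + \frac{8}{5} e_{2} e_{3} e_{4} + \frac{5}{6} e_{1} e_{2} e_{3} e_{4}
second term: \frac{1}{6} e_{2} - \frac{8}{15} e_{3} + 7 e_{4} - \frac{24}{5} e_{1} e_{2} + 5 e_{1} e_{3} + \frac{13}{12} e_{2} e_{3} + \frac{8}{9} e_{3} e_{4} - \frac{29}{4} e_{1} e_{2} e_{4} - \frac{12}{5} e_{1} e_{3} e_{4} + \frac{8}{5} e_{2} e_{3} e_{4} + \frac{5}{6} e_{1} e_{2} e_{3} e_{4}
Answer: 15 e_{4} - \frac{48}{5} e_{1} e_{2} - 3 e_{1} e_{3} + \frac{3}{2} e_{1} e_{2} e_{4} - \frac{24}{5} e_{1} e_{3} e_{4} + \frac{16}{5} e_{2} e_{3} e_{4} + \frac{5}{3} e_{1} e_{2} e_{3} e_{4}
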